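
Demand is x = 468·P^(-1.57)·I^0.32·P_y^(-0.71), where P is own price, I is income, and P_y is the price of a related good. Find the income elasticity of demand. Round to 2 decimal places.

For a Cobb–Douglas (constant-elasticity) form x = A·I^α·…, the elasticity with respect to I equals the exponent α at every point.
Here the exponent on I is 0.32, so the income elasticity of demand is 0.32.

0.32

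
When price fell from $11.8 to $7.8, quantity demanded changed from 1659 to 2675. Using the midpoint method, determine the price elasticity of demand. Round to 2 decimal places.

-1.15

%ΔQ = (2675 − 1659)/[(1659 + 2675)/2] = 1016/2167 ≈ 0.4689.
%ΔP = (7.8 − 11.8)/[(11.8 + 7.8)/2] = -4/9.8 ≈ -0.4082.
Arc elasticity E = %ΔQ/%ΔP ≈ 0.4689/-0.4082 ≈ -1.15.
|E| > 1: demand is elastic over this range.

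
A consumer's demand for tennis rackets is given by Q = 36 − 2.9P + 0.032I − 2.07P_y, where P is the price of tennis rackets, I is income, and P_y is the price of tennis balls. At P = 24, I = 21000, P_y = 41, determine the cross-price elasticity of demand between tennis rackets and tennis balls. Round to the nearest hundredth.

First evaluate Q: 36 − 2.9(24) + 0.032(21000) − 2.07(41) = 36 − 69.6 + 672 − 84.87 = 553.53.
∂Q/∂P_y = −2.07, so E_xy = -2.07·(41/553.53) ≈ -0.15.
E_xy < 0: the goods are complements.

-0.15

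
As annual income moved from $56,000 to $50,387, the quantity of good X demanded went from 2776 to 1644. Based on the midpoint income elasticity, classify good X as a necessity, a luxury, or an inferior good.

luxury

%ΔQ = (1644 − 2776)/[(2776+1644)/2] = -1132/2210 ≈ -0.5122.
%ΔI = (50,387 − 56,000)/[(56,000+50,387)/2] = -5613/53193.5 ≈ -0.1055.
E_I = %ΔQ/%ΔI ≈ 4.854.
E_I > 1: normal good (luxury).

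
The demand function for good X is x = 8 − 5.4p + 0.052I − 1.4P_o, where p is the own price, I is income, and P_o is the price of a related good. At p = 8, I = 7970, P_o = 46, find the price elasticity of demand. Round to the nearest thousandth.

-0.137

Substituting, x = 8 − 5.4(8) + 0.052(7970) − 1.4(46) = 8 − 43.2 + 414.44 − 64.4 = 314.84.
∂x/∂p = −5.4, so E_p = (−5.4)·(8/314.84) ≈ -0.137.
|E_p| < 1: demand is inelastic.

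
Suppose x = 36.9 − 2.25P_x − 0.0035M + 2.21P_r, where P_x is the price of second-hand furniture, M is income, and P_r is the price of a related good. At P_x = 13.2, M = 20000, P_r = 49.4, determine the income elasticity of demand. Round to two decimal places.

-1.51

x = 36.9 − 2.25(13.2) − 0.0035(20000) + 2.21(49.4) = 36.9 − 29.7 − 70 + 109.174 = 46.374.
∂x/∂M = −0.0035, so E_I = -0.0035·(20000/46.374) ≈ -1.51.
E_I < 0: inferior good.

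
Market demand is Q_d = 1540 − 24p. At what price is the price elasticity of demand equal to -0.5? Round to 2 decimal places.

21.39

Set −bp/(a − bp) = −0.5 ⇒ bp = 0.5(a − bp) ⇒ bp(1+0.5) = 0.5·a.
p = 0.5·1540/(24·1.5) ≈ 21.39.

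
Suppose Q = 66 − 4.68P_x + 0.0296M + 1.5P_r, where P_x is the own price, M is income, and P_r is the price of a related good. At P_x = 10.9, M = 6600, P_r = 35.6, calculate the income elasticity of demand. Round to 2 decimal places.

0.74

First evaluate Q: 66 − 4.68(10.9) + 0.0296(6600) + 1.5(35.6) = 66 − 51.012 + 195.36 + 53.4 = 263.748.
∂Q/∂M = +0.0296, so E_I = 0.0296·(6600/263.748) ≈ 0.74.
E_I ∈ (0,1): normal good (necessity).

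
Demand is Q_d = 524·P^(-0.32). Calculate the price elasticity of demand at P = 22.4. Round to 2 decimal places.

-0.32

For a Cobb–Douglas (constant-elasticity) form Q_d = A·P^α·…, the elasticity with respect to P equals the exponent α at every point.
Here the exponent on P is -0.32, so the price elasticity of demand is -0.32.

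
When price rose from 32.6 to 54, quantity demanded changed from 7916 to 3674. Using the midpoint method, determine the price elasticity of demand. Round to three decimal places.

%Δq = (3674 − 7916)/[(7916 + 3674)/2] = -4242/5795 ≈ -0.7320.
%Δp = (54 − 32.6)/[(32.6 + 54)/2] = 21.4/43.3 ≈ 0.4942.
Arc elasticity E = %Δq/%Δp ≈ -0.7320/0.4942 ≈ -1.481.
|E| > 1: demand is elastic over this range.

-1.481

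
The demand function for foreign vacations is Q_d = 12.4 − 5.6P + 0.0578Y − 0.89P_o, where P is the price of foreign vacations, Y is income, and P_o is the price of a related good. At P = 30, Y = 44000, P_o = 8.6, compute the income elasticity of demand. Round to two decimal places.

Substituting, Q_d = 12.4 − 5.6(30) + 0.0578(44000) − 0.89(8.6) = 12.4 − 168 + 2543.2 − 7.654 = 2379.946.
∂Q_d/∂Y = +0.0578, so E_I = 0.0578·(44000/2379.946) ≈ 1.07.
E_I > 1: normal good (luxury).

1.07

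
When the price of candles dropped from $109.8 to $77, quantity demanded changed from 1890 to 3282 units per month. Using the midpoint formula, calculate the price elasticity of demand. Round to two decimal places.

-1.53

%ΔQ = (3282 − 1890)/[(1890 + 3282)/2] = 1392/2586 ≈ 0.5383.
%ΔP = (77 − 109.8)/[(109.8 + 77)/2] = -32.8/93.4 ≈ -0.3512.
Arc elasticity E = %ΔQ/%ΔP ≈ 0.5383/-0.3512 ≈ -1.53.
|E| > 1: demand is elastic over this range.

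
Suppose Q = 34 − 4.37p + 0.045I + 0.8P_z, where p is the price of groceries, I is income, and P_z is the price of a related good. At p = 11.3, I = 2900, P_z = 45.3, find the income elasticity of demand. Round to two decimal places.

Evaluating quantity at (p, I, P_z) gives Q = 34 − 4.37(11.3) + 0.045(2900) + 0.8(45.3) = 34 − 49.381 + 130.5 + 36.24 = 151.359.
∂Q/∂I = +0.045, so E_I = 0.045·(2900/151.359) ≈ 0.86.
E_I ∈ (0,1): normal good (necessity).

0.86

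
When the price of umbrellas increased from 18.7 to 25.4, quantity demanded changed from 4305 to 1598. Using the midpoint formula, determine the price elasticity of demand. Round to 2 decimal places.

-3.02

%ΔQ = (1598 − 4305)/[(4305 + 1598)/2] = -2707/2951.5 ≈ -0.9172.
%ΔP = (25.4 − 18.7)/[(18.7 + 25.4)/2] = 6.7/22.05 ≈ 0.3039.
Arc elasticity E = %ΔQ/%ΔP ≈ -0.9172/0.3039 ≈ -3.02.
|E| > 1: demand is elastic over this range.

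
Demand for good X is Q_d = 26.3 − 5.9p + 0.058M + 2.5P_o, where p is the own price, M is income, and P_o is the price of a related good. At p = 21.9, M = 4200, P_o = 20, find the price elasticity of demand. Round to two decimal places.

-0.68

At the given point, Q_d = 26.3 − 5.9(21.9) + 0.058(4200) + 2.5(20) = 26.3 − 129.21 + 243.6 + 50 = 190.69.
∂Q_d/∂p = −5.9, so E_p = (−5.9)·(21.9/190.69) ≈ -0.68.
|E_p| < 1: demand is inelastic.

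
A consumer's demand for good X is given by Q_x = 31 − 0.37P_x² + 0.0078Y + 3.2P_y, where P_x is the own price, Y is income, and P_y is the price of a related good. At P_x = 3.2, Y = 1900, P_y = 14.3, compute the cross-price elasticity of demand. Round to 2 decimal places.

0.52

Substituting, Q_x = 31 − 0.37(3.2)² + 0.0078(1900) + 3.2(14.3) = 31 − 3.7888 + 14.82 + 45.76 = 87.7912.
∂Q_x/∂P_y = +3.2, so E_xy = 3.2·(14.3/87.7912) ≈ 0.52.
E_xy > 0: the goods are substitutes.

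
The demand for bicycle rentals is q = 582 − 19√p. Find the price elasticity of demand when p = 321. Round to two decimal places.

-0.70

At p = 321, q = 241.587.
dq/dp = −19/(2√p) = −19/(2·17.9165).
Point elasticity E = (dq/dp)·(p/q) = -0.5302 × 321/241.587 ≈ -0.70.
|E| < 1, so demand is inelastic at this price.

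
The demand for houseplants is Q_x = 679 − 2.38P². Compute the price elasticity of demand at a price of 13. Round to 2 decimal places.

At P = 13, Q_x = 276.78.
dQ_x/dP = −2·2.38·P = −61.88.
Point elasticity E = (dQ_x/dP)·(P/Q_x) = -61.88 × 13/276.78 ≈ -2.91.
|E| > 1, so demand is elastic at this price.

-2.91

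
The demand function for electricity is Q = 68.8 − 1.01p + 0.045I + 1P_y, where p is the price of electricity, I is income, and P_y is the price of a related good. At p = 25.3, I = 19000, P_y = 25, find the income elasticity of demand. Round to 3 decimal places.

0.926

Q = 68.8 − 1.01(25.3) + 0.045(19000) + 1(25) = 68.8 − 25.553 + 855 + 25 = 923.247.
∂Q/∂I = +0.045, so E_I = 0.045·(19000/923.247) ≈ 0.926.
E_I ∈ (0,1): normal good (necessity).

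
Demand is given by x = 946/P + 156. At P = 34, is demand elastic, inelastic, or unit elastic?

At P = 34, x = 183.8235.
dx/dP = −946/P² = −0.8183.
Point elasticity E = (dx/dP)·(P/x) = -0.8183 × 34/183.8235 ≈ -0.151.
|E| ≈ 0.151 < 1, so demand is inelastic.

inelastic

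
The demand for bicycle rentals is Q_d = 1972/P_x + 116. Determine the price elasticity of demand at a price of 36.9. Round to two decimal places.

At P_x = 36.9, Q_d = 169.4417.
dQ_d/dP_x = −1972/P_x² = −1.4483.
Point elasticity E = (dQ_d/dP_x)·(P_x/Q_d) = -1.4483 × 36.9/169.4417 ≈ -0.32.
|E| < 1, so demand is inelastic at this price.

-0.32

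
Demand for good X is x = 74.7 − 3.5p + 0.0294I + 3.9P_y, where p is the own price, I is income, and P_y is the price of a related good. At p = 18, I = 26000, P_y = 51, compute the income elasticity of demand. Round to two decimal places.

Evaluating quantity at (p, I, P_y) gives x = 74.7 − 3.5(18) + 0.0294(26000) + 3.9(51) = 74.7 − 63 + 764.4 + 198.9 = 975.
∂x/∂I = +0.0294, so E_I = 0.0294·(26000/975) ≈ 0.78.
E_I ∈ (0,1): normal good (necessity).

0.78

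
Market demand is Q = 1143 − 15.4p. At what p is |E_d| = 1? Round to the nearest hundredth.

For linear demand Q = a − bp, E = −bp/(a − bp). |E| = 1 ⇒ bp = a − bp ⇒ p = a/(2b).
p = 1143/(2·15.4) ≈ 37.11.

37.11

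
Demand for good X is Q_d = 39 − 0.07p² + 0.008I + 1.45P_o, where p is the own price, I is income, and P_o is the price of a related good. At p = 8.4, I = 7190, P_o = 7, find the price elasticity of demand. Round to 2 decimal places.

-0.10

Substituting, Q_d = 39 − 0.07(8.4)² + 0.008(7190) + 1.45(7) = 39 − 4.9392 + 57.52 + 10.15 = 101.7308.
∂Q_d/∂p = −2·0.07·p = -1.176, so E_p = -1.176·(8.4/101.7308) ≈ -0.10.
|E_p| < 1: demand is inelastic.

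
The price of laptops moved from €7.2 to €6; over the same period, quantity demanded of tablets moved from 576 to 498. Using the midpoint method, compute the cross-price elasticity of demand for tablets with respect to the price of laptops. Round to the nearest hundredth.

%ΔQ_x = (498 − 576)/[(576+498)/2] = -78/537 ≈ -0.1453.
%ΔP_y = (6 − 7.2)/[(7.2+6)/2] ≈ -0.1818.
E_xy = -0.1453/-0.1818 ≈ 0.80.
E_xy > 0, so tablets and laptops are substitutes.

0.80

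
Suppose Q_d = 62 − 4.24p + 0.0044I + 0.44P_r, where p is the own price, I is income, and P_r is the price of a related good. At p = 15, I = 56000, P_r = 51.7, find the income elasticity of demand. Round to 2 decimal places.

0.92

Q_d = 62 − 4.24(15) + 0.0044(56000) + 0.44(51.7) = 62 − 63.6 + 246.4 + 22.748 = 267.548.
∂Q_d/∂I = +0.0044, so E_I = 0.0044·(56000/267.548) ≈ 0.92.
E_I ∈ (0,1): normal good (necessity).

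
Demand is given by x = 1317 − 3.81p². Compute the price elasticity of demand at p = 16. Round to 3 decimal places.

At p = 16, x = 341.64.
dx/dp = −2·3.81·p = −121.92.
Point elasticity E = (dx/dp)·(p/x) = -121.92 × 16/341.64 ≈ -5.710.
|E| > 1, so demand is elastic at this price.

-5.710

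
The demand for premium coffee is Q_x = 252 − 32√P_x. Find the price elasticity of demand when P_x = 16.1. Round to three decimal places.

At P_x = 16.1, Q_x = 123.6006.
dQ_x/dP_x = −32/(2√P_x) = −32/(2·4.0125).
Point elasticity E = (dQ_x/dP_x)·(P_x/Q_x) = -3.9876 × 16.1/123.6006 ≈ -0.519.
|E| < 1, so demand is inelastic at this price.

-0.519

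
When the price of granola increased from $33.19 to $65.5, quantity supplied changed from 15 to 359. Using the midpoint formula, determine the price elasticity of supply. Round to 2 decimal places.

2.81

%ΔQ = (359 − 15)/[(15 + 359)/2] = 344/187 ≈ 1.8396.
%ΔP = (65.5 − 33.19)/[(33.19 + 65.5)/2] = 32.31/49.345 ≈ 0.6548.
Arc elasticity E = %ΔQ/%ΔP ≈ 1.8396/0.6548 ≈ 2.81.
|E| > 1: supply is elastic over this range.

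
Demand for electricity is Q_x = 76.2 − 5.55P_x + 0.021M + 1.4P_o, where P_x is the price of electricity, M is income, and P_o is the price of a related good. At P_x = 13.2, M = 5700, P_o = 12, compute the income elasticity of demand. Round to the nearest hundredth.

At the given point, Q_x = 76.2 − 5.55(13.2) + 0.021(5700) + 1.4(12) = 76.2 − 73.26 + 119.7 + 16.8 = 139.44.
∂Q_x/∂M = +0.021, so E_I = 0.021·(5700/139.44) ≈ 0.86.
E_I ∈ (0,1): normal good (necessity).

0.86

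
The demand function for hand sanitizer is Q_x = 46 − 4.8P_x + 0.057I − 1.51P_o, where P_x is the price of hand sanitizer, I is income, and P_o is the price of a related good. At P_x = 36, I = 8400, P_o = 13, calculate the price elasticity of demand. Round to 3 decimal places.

-0.520

First evaluate Q_x: 46 − 4.8(36) + 0.057(8400) − 1.51(13) = 46 − 172.8 + 478.8 − 19.63 = 332.37.
∂Q_x/∂P_x = −4.8, so E_p = (−4.8)·(36/332.37) ≈ -0.520.
|E_p| < 1: demand is inelastic.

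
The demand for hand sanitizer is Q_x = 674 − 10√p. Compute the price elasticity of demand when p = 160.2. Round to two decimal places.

-0.12

At p = 160.2, Q_x = 547.4299.
dQ_x/dp = −10/(2√p) = −10/(2·12.657).
Point elasticity E = (dQ_x/dp)·(p/Q_x) = -0.395 × 160.2/547.4299 ≈ -0.12.
|E| < 1, so demand is inelastic at this price.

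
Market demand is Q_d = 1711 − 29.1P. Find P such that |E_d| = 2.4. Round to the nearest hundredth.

41.50

Set −bP/(a − bP) = −2.4 ⇒ bP = 2.4(a − bP) ⇒ bP(1+2.4) = 2.4·a.
P = 2.4·1711/(29.1·3.4) ≈ 41.50.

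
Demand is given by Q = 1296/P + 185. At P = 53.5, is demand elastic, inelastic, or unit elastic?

inelastic

At P = 53.5, Q = 209.2243.
dQ/dP = −1296/P² = −0.4528.
Point elasticity E = (dQ/dP)·(P/Q) = -0.4528 × 53.5/209.2243 ≈ -0.116.
|E| ≈ 0.116 < 1, so demand is inelastic.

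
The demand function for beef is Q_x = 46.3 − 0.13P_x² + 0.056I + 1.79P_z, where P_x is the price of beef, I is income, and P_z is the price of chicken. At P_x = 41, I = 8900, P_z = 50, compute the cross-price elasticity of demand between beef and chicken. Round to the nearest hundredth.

0.22

First evaluate Q_x: 46.3 − 0.13(41)² + 0.056(8900) + 1.79(50) = 46.3 − 218.53 + 498.4 + 89.5 = 415.67.
∂Q_x/∂P_z = +1.79, so E_xy = 1.79·(50/415.67) ≈ 0.22.
E_xy > 0: the goods are substitutes.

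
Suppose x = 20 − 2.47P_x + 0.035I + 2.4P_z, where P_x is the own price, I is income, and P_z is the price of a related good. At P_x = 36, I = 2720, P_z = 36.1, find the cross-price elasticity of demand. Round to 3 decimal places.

First evaluate x: 20 − 2.47(36) + 0.035(2720) + 2.4(36.1) = 20 − 88.92 + 95.2 + 86.64 = 112.92.
∂x/∂P_z = +2.4, so E_xy = 2.4·(36.1/112.92) ≈ 0.767.
E_xy > 0: the goods are substitutes.

0.767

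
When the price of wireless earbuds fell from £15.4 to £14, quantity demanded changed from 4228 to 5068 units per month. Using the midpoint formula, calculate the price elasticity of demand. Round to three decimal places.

-1.898

%ΔQ = (5068 − 4228)/[(4228 + 5068)/2] = 840/4648 ≈ 0.1807.
%Δp = (14 − 15.4)/[(15.4 + 14)/2] = -1.4/14.7 ≈ -0.0952.
Arc elasticity E = %ΔQ/%Δp ≈ 0.1807/-0.0952 ≈ -1.898.
|E| > 1: demand is elastic over this range.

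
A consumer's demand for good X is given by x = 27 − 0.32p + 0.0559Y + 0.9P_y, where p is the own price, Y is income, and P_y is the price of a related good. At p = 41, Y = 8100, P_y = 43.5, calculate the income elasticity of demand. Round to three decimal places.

First evaluate x: 27 − 0.32(41) + 0.0559(8100) + 0.9(43.5) = 27 − 13.12 + 452.79 + 39.15 = 505.82.
∂x/∂Y = +0.0559, so E_I = 0.0559·(8100/505.82) ≈ 0.895.
E_I ∈ (0,1): normal good (necessity).

0.895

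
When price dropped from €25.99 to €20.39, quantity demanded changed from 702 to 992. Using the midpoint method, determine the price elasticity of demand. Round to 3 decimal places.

-1.418

%Δq = (992 − 702)/[(702 + 992)/2] = 290/847 ≈ 0.3424.
%Δp = (20.39 − 25.99)/[(25.99 + 20.39)/2] = -5.6/23.19 ≈ -0.2415.
Arc elasticity E = %Δq/%Δp ≈ 0.3424/-0.2415 ≈ -1.418.
|E| > 1: demand is elastic over this range.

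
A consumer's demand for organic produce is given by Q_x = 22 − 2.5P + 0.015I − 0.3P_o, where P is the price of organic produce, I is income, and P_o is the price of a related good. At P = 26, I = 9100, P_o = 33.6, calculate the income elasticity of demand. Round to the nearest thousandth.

1.636

Evaluating quantity at (P, I, P_o) gives Q_x = 22 − 2.5(26) + 0.015(9100) − 0.3(33.6) = 22 − 65 + 136.5 − 10.08 = 83.42.
∂Q_x/∂I = +0.015, so E_I = 0.015·(9100/83.42) ≈ 1.636.
E_I > 1: normal good (luxury).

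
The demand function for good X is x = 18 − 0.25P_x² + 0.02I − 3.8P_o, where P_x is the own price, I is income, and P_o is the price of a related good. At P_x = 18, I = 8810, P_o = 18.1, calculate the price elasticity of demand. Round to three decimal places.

x = 18 − 0.25(18)² + 0.02(8810) − 3.8(18.1) = 18 − 81 + 176.2 − 68.78 = 44.42.
∂x/∂P_x = −2·0.25·P_x = -9, so E_p = -9·(18/44.42) ≈ -3.647.
|E_p| > 1: demand is elastic.

-3.647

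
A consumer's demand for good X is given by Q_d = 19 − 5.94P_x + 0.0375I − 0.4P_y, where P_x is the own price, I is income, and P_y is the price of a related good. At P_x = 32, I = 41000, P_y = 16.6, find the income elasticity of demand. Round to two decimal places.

1.13

Q_d = 19 − 5.94(32) + 0.0375(41000) − 0.4(16.6) = 19 − 190.08 + 1537.5 − 6.64 = 1359.78.
∂Q_d/∂I = +0.0375, so E_I = 0.0375·(41000/1359.78) ≈ 1.13.
E_I > 1: normal good (luxury).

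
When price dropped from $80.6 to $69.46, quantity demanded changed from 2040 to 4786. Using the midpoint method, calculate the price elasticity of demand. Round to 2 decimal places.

-5.42

%Δq = (4786 − 2040)/[(2040 + 4786)/2] = 2746/3413 ≈ 0.8046.
%ΔP = (69.46 − 80.6)/[(80.6 + 69.46)/2] = -11.14/75.03 ≈ -0.1485.
Arc elasticity E = %Δq/%ΔP ≈ 0.8046/-0.1485 ≈ -5.42.
|E| > 1: demand is elastic over this range.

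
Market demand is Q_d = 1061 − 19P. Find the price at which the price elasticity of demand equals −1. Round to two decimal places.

For linear demand Q_d = a − bP, E = −bP/(a − bP). |E| = 1 ⇒ bP = a − bP ⇒ P = a/(2b).
P = 1061/(2·19) ≈ 27.92.

27.92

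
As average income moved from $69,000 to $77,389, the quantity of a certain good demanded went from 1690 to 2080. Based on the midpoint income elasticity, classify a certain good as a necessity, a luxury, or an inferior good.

%ΔQ = (2080 − 1690)/[(1690+2080)/2] = 390/1885 ≈ 0.2069.
%ΔY = (77,389 − 69,000)/[(69,000+77,389)/2] = 8389/73194.5 ≈ 0.1146.
E_I = %ΔQ/%ΔY ≈ 1.805.
E_I > 1: normal good (luxury).

luxury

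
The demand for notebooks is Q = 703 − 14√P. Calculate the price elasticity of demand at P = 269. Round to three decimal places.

At P = 269, Q = 473.3829.
dQ/dP = −14/(2√P) = −14/(2·16.4012).
Point elasticity E = (dQ/dP)·(P/Q) = -0.4268 × 269/473.3829 ≈ -0.243.
|E| < 1, so demand is inelastic at this price.

-0.243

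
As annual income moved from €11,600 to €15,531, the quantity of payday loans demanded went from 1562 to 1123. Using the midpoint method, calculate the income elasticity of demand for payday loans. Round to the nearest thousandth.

-1.128

%ΔQ = (1123 − 1562)/[(1562+1123)/2] = -439/1342.5 ≈ -0.3270.
%ΔI = (15,531 − 11,600)/[(11,600+15,531)/2] = 3931/13565.5 ≈ 0.2898.
E_I = %ΔQ/%ΔI ≈ -1.128.
E_I < 0: inferior good.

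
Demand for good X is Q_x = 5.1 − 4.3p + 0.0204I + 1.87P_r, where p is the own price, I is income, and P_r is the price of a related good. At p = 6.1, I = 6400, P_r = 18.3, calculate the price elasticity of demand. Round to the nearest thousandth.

-0.183

Substituting, Q_x = 5.1 − 4.3(6.1) + 0.0204(6400) + 1.87(18.3) = 5.1 − 26.23 + 130.56 + 34.221 = 143.651.
∂Q_x/∂p = −4.3, so E_p = (−4.3)·(6.1/143.651) ≈ -0.183.
|E_p| < 1: demand is inelastic.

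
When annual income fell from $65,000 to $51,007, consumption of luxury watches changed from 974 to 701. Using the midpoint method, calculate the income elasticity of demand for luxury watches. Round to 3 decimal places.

1.351

%ΔQ = (701 − 974)/[(974+701)/2] = -273/837.5 ≈ -0.3260.
%ΔM = (51,007 − 65,000)/[(65,000+51,007)/2] = -13993/58003.5 ≈ -0.2412.
E_I = %ΔQ/%ΔM ≈ 1.351.
E_I > 1: normal good (luxury).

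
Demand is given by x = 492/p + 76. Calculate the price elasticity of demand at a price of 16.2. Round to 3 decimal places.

At p = 16.2, x = 106.3704.
dx/dp = −492/p² = −1.8747.
Point elasticity E = (dx/dp)·(p/x) = -1.8747 × 16.2/106.3704 ≈ -0.286.
|E| < 1, so demand is inelastic at this price.

-0.286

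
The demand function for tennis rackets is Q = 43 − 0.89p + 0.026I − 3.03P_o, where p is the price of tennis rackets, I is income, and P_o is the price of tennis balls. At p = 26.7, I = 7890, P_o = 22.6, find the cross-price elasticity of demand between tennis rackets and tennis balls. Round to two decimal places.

Substituting, Q = 43 − 0.89(26.7) + 0.026(7890) − 3.03(22.6) = 43 − 23.763 + 205.14 − 68.478 = 155.899.
∂Q/∂P_o = −3.03, so E_xy = -3.03·(22.6/155.899) ≈ -0.44.
E_xy < 0: the goods are complements.

-0.44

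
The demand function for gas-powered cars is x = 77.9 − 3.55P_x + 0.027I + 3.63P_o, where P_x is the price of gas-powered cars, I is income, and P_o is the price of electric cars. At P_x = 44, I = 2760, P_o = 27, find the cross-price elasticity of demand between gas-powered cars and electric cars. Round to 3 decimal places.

First evaluate x: 77.9 − 3.55(44) + 0.027(2760) + 3.63(27) = 77.9 − 156.2 + 74.52 + 98.01 = 94.23.
∂x/∂P_o = +3.63, so E_xy = 3.63·(27/94.23) ≈ 1.040.
E_xy > 0: the goods are substitutes.

1.040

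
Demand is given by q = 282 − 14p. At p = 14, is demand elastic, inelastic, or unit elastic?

elastic

At p = 14, q = 86.
dq/dp = −14.
Point elasticity E = (dq/dp)·(p/q) = -14 × 14/86 ≈ -2.279.
|E| ≈ 2.279 > 1, so demand is elastic.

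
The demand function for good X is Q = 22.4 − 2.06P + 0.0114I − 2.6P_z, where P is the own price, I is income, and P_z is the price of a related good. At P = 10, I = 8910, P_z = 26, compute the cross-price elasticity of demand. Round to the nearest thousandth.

-1.890

First evaluate Q: 22.4 − 2.06(10) + 0.0114(8910) − 2.6(26) = 22.4 − 20.6 + 101.574 − 67.6 = 35.774.
∂Q/∂P_z = −2.6, so E_xy = -2.6·(26/35.774) ≈ -1.890.
E_xy < 0: the goods are complements.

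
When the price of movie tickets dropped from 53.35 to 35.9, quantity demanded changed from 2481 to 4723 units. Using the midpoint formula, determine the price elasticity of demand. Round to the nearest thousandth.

-1.592

%ΔQ = (4723 − 2481)/[(2481 + 4723)/2] = 2242/3602 ≈ 0.6224.
%Δp = (35.9 − 53.35)/[(53.35 + 35.9)/2] = -17.45/44.625 ≈ -0.3910.
Arc elasticity E = %ΔQ/%Δp ≈ 0.6224/-0.3910 ≈ -1.592.
|E| > 1: demand is elastic over this range.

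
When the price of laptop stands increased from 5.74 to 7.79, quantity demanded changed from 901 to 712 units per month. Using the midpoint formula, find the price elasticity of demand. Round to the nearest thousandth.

%Δq = (712 − 901)/[(901 + 712)/2] = -189/806.5 ≈ -0.2343.
%ΔP = (7.79 − 5.74)/[(5.74 + 7.79)/2] = 2.05/6.765 ≈ 0.3030.
Arc elasticity E = %Δq/%ΔP ≈ -0.2343/0.3030 ≈ -0.773.
|E| < 1: demand is inelastic over this range.

-0.773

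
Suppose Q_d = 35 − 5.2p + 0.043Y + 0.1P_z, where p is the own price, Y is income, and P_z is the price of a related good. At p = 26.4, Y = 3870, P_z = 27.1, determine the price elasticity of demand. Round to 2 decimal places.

First evaluate Q_d: 35 − 5.2(26.4) + 0.043(3870) + 0.1(27.1) = 35 − 137.28 + 166.41 + 2.71 = 66.84.
∂Q_d/∂p = −5.2, so E_p = (−5.2)·(26.4/66.84) ≈ -2.05.
|E_p| > 1: demand is elastic.

-2.05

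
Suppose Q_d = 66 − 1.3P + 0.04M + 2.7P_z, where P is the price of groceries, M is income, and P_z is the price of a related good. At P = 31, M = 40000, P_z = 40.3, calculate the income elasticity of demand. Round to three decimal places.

0.922

Evaluating quantity at (P, M, P_z) gives Q_d = 66 − 1.3(31) + 0.04(40000) + 2.7(40.3) = 66 − 40.3 + 1600 + 108.81 = 1734.51.
∂Q_d/∂M = +0.04, so E_I = 0.04·(40000/1734.51) ≈ 0.922.
E_I ∈ (0,1): normal good (necessity).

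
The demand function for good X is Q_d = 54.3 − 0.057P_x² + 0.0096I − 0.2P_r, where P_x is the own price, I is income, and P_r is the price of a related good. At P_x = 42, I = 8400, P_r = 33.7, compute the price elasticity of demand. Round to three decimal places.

Evaluating quantity at (P_x, I, P_r) gives Q_d = 54.3 − 0.057(42)² + 0.0096(8400) − 0.2(33.7) = 54.3 − 100.548 + 80.64 − 6.74 = 27.652.
∂Q_d/∂P_x = −2·0.057·P_x = -4.788, so E_p = -4.788·(42/27.652) ≈ -7.272.
|E_p| > 1: demand is elastic.

-7.272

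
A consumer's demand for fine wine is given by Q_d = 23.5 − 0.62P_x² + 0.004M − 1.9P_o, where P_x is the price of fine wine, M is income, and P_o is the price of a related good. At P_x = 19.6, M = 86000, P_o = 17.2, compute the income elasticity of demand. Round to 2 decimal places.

Evaluating quantity at (P_x, M, P_o) gives Q_d = 23.5 − 0.62(19.6)² + 0.004(86000) − 1.9(17.2) = 23.5 − 238.1792 + 344 − 32.68 = 96.6408.
∂Q_d/∂M = +0.004, so E_I = 0.004·(86000/96.6408) ≈ 3.56.
E_I > 1: normal good (luxury).

3.56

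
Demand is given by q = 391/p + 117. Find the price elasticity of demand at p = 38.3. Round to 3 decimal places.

-0.080

At p = 38.3, q = 127.2089.
dq/dp = −391/p² = −0.2666.
Point elasticity E = (dq/dp)·(p/q) = -0.2666 × 38.3/127.2089 ≈ -0.080.
|E| < 1, so demand is inelastic at this price.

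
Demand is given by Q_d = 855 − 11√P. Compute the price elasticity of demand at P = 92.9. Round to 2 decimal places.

-0.07

At P = 92.9, Q_d = 748.9769.
dQ_d/dP = −11/(2√P) = −11/(2·9.6385).
Point elasticity E = (dQ_d/dP)·(P/Q_d) = -0.5706 × 92.9/748.9769 ≈ -0.07.
|E| < 1, so demand is inelastic at this price.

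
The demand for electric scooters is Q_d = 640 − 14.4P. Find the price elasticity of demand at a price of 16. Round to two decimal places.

At P = 16, Q_d = 409.6.
dQ_d/dP = −14.4.
Point elasticity E = (dQ_d/dP)·(P/Q_d) = -14.4 × 16/409.6 ≈ -0.56.
|E| < 1, so demand is inelastic at this price.

-0.56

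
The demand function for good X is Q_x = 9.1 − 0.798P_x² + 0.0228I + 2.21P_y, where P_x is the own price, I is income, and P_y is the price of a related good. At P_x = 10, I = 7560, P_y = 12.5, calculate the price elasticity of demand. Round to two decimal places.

-1.23

At the given point, Q_x = 9.1 − 0.798(10)² + 0.0228(7560) + 2.21(12.5) = 9.1 − 79.8 + 172.368 + 27.625 = 129.293.
∂Q_x/∂P_x = −2·0.798·P_x = -15.96, so E_p = -15.96·(10/129.293) ≈ -1.23.
|E_p| > 1: demand is elastic.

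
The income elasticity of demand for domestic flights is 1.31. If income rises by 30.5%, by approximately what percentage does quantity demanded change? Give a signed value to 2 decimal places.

%ΔQ ≈ E × %ΔI = (1.31) × (30.5%) ≈ 39.96%.

39.96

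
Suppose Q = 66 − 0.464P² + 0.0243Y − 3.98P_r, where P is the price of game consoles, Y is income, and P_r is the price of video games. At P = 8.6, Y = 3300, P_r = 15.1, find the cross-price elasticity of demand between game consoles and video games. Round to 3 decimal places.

-1.161

At the given point, Q = 66 − 0.464(8.6)² + 0.0243(3300) − 3.98(15.1) = 66 − 34.3174 + 80.19 − 60.098 = 51.7746.
∂Q/∂P_r = −3.98, so E_xy = -3.98·(15.1/51.7746) ≈ -1.161.
E_xy < 0: the goods are complements.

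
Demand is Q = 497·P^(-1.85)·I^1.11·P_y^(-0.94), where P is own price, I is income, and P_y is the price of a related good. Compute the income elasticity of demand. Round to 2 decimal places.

For a Cobb–Douglas (constant-elasticity) form Q = A·I^α·…, the elasticity with respect to I equals the exponent α at every point.
Here the exponent on I is 1.11, so the income elasticity of demand is 1.11.

1.11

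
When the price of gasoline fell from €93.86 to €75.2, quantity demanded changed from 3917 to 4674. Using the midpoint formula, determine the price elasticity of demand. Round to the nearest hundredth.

-0.80

%Δq = (4674 − 3917)/[(3917 + 4674)/2] = 757/4295.5 ≈ 0.1762.
%ΔP = (75.2 − 93.86)/[(93.86 + 75.2)/2] = -18.66/84.53 ≈ -0.2208.
Arc elasticity E = %Δq/%ΔP ≈ 0.1762/-0.2208 ≈ -0.80.
|E| < 1: demand is inelastic over this range.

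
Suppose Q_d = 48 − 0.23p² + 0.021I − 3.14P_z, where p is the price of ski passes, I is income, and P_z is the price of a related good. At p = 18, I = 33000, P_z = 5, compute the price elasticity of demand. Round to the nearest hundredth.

Q_d = 48 − 0.23(18)² + 0.021(33000) − 3.14(5) = 48 − 74.52 + 693 − 15.7 = 650.78.
∂Q_d/∂p = −2·0.23·p = -8.28, so E_p = -8.28·(18/650.78) ≈ -0.23.
|E_p| < 1: demand is inelastic.

-0.23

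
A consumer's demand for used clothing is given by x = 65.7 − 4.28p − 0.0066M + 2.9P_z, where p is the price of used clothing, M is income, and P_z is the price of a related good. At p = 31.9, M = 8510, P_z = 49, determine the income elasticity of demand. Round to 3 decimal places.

x = 65.7 − 4.28(31.9) − 0.0066(8510) + 2.9(49) = 65.7 − 136.532 − 56.166 + 142.1 = 15.102.
∂x/∂M = −0.0066, so E_I = -0.0066·(8510/15.102) ≈ -3.719.
E_I < 0: inferior good.

-3.719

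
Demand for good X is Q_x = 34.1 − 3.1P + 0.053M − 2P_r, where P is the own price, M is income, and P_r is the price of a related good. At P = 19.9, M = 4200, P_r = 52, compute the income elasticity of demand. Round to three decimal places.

2.446

First evaluate Q_x: 34.1 − 3.1(19.9) + 0.053(4200) − 2(52) = 34.1 − 61.69 + 222.6 − 104 = 91.01.
∂Q_x/∂M = +0.053, so E_I = 0.053·(4200/91.01) ≈ 2.446.
E_I > 1: normal good (luxury).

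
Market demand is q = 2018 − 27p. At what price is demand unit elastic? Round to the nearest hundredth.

For linear demand q = a − bp, E = −bp/(a − bp). |E| = 1 ⇒ bp = a − bp ⇒ p = a/(2b).
p = 2018/(2·27) ≈ 37.37.

37.37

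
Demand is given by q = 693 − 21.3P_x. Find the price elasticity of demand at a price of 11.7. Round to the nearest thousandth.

At P_x = 11.7, q = 443.79.
dq/dP_x = −21.3.
Point elasticity E = (dq/dP_x)·(P_x/q) = -21.3 × 11.7/443.79 ≈ -0.562.
|E| < 1, so demand is inelastic at this price.

-0.562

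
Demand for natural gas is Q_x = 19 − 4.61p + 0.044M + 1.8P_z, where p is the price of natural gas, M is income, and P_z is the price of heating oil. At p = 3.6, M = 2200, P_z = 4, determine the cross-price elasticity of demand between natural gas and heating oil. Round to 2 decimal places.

Evaluating quantity at (p, M, P_z) gives Q_x = 19 − 4.61(3.6) + 0.044(2200) + 1.8(4) = 19 − 16.596 + 96.8 + 7.2 = 106.404.
∂Q_x/∂P_z = +1.8, so E_xy = 1.8·(4/106.404) ≈ 0.07.
E_xy > 0: the goods are substitutes.

0.07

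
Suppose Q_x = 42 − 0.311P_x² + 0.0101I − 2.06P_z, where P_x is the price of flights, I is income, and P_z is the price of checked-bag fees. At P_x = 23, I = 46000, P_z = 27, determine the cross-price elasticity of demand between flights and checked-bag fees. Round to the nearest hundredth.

-0.19

At the given point, Q_x = 42 − 0.311(23)² + 0.0101(46000) − 2.06(27) = 42 − 164.519 + 464.6 − 55.62 = 286.461.
∂Q_x/∂P_z = −2.06, so E_xy = -2.06·(27/286.461) ≈ -0.19.
E_xy < 0: the goods are complements.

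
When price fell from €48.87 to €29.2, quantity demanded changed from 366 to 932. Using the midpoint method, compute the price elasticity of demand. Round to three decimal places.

-1.731

%Δq = (932 − 366)/[(366 + 932)/2] = 566/649 ≈ 0.8721.
%ΔP = (29.2 − 48.87)/[(48.87 + 29.2)/2] = -19.67/39.035 ≈ -0.5039.
Arc elasticity E = %Δq/%ΔP ≈ 0.8721/-0.5039 ≈ -1.731.
|E| > 1: demand is elastic over this range.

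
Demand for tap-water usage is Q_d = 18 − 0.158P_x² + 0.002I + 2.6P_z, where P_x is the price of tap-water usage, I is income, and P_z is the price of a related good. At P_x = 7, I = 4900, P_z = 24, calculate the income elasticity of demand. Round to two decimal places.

0.12

Q_d = 18 − 0.158(7)² + 0.002(4900) + 2.6(24) = 18 − 7.742 + 9.8 + 62.4 = 82.458.
∂Q_d/∂I = +0.002, so E_I = 0.002·(4900/82.458) ≈ 0.12.
E_I ∈ (0,1): normal good (necessity).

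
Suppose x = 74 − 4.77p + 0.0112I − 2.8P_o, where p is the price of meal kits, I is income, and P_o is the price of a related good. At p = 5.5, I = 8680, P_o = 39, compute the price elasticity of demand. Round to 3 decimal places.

-0.733

Substituting, x = 74 − 4.77(5.5) + 0.0112(8680) − 2.8(39) = 74 − 26.235 + 97.216 − 109.2 = 35.781.
∂x/∂p = −4.77, so E_p = (−4.77)·(5.5/35.781) ≈ -0.733.
|E_p| < 1: demand is inelastic.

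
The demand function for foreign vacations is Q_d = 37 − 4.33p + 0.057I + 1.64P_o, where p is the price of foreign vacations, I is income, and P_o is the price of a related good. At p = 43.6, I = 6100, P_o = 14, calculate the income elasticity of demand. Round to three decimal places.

1.589

Q_d = 37 − 4.33(43.6) + 0.057(6100) + 1.64(14) = 37 − 188.788 + 347.7 + 22.96 = 218.872.
∂Q_d/∂I = +0.057, so E_I = 0.057·(6100/218.872) ≈ 1.589.
E_I > 1: normal good (luxury).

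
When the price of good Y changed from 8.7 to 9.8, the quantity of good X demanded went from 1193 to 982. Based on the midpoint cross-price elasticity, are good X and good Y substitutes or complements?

complements

%ΔQ_x = (982 − 1193)/[(1193+982)/2] = -211/1087.5 ≈ -0.1940.
%ΔP_y = (9.8 − 8.7)/[(8.7+9.8)/2] ≈ 0.1189.
E_xy = -0.1940/0.1189 ≈ -1.632.
E_xy < 0, so the goods are complements.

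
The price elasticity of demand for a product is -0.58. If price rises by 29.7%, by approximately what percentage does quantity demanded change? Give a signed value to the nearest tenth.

%ΔQ ≈ E × %ΔP = (-0.58) × (29.7%) ≈ -17.2%.

-17.2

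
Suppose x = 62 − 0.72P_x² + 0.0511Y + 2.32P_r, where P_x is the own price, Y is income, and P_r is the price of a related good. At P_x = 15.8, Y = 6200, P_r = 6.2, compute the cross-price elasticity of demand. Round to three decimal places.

0.067

x = 62 − 0.72(15.8)² + 0.0511(6200) + 2.32(6.2) = 62 − 179.7408 + 316.82 + 14.384 = 213.4632.
∂x/∂P_r = +2.32, so E_xy = 2.32·(6.2/213.4632) ≈ 0.067.
E_xy > 0: the goods are substitutes.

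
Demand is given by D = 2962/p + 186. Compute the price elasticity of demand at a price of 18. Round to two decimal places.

-0.47

At p = 18, D = 350.5556.
dD/dp = −2962/p² = −9.142.
Point elasticity E = (dD/dp)·(p/D) = -9.142 × 18/350.5556 ≈ -0.47.
|E| < 1, so demand is inelastic at this price.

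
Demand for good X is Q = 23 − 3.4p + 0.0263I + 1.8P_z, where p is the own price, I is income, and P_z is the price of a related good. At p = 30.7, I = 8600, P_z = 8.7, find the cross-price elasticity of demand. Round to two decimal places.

0.10

First evaluate Q: 23 − 3.4(30.7) + 0.0263(8600) + 1.8(8.7) = 23 − 104.38 + 226.18 + 15.66 = 160.46.
∂Q/∂P_z = +1.8, so E_xy = 1.8·(8.7/160.46) ≈ 0.10.
E_xy > 0: the goods are substitutes.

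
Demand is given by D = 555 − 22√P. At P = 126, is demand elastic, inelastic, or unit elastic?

inelastic

At P = 126, D = 308.0506.
dD/dP = −22/(2√P) = −22/(2·11.225).
Point elasticity E = (dD/dP)·(P/D) = -0.98 × 126/308.0506 ≈ -0.401.
|E| ≈ 0.401 < 1, so demand is inelastic.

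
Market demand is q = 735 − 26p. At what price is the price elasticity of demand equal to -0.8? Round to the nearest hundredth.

Set −bp/(a − bp) = −0.8 ⇒ bp = 0.8(a − bp) ⇒ bp(1+0.8) = 0.8·a.
p = 0.8·735/(26·1.8) ≈ 12.56.

12.56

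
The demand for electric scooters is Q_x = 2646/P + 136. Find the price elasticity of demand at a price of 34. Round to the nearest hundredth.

-0.36

At P = 34, Q_x = 213.8235.
dQ_x/dP = −2646/P² = −2.2889.
Point elasticity E = (dQ_x/dP)·(P/Q_x) = -2.2889 × 34/213.8235 ≈ -0.36.
|E| < 1, so demand is inelastic at this price.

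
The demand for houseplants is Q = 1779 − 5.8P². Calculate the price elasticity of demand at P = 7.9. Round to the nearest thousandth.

-0.511

At P = 7.9, Q = 1417.022.
dQ/dP = −2·5.8·P = −91.64.
Point elasticity E = (dQ/dP)·(P/Q) = -91.64 × 7.9/1417.022 ≈ -0.511.
|E| < 1, so demand is inelastic at this price.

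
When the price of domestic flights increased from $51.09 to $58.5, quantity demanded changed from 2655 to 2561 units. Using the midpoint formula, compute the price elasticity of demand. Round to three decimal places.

%Δq = (2561 − 2655)/[(2655 + 2561)/2] = -94/2608 ≈ -0.0360.
%Δp = (58.5 − 51.09)/[(51.09 + 58.5)/2] = 7.41/54.795 ≈ 0.1352.
Arc elasticity E = %Δq/%Δp ≈ -0.0360/0.1352 ≈ -0.267.
|E| < 1: demand is inelastic over this range.

-0.267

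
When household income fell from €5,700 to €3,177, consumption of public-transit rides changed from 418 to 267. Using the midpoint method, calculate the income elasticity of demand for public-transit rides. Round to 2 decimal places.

0.78

%ΔQ = (267 − 418)/[(418+267)/2] = -151/342.5 ≈ -0.4409.
%ΔY = (3,177 − 5,700)/[(5,700+3,177)/2] = -2523/4438.5 ≈ -0.5684.
E_I = %ΔQ/%ΔY ≈ 0.78.
E_I ∈ (0,1): normal good (necessity).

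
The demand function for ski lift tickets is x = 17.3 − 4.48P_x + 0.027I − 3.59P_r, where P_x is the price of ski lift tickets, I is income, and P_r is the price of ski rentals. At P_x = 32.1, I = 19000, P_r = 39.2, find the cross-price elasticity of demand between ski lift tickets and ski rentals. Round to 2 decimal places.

x = 17.3 − 4.48(32.1) + 0.027(19000) − 3.59(39.2) = 17.3 − 143.808 + 513 − 140.728 = 245.764.
∂x/∂P_r = −3.59, so E_xy = -3.59·(39.2/245.764) ≈ -0.57.
E_xy < 0: the goods are complements.

-0.57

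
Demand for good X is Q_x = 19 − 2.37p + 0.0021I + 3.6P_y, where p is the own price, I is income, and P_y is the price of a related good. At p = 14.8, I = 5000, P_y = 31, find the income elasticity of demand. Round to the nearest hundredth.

0.10

Q_x = 19 − 2.37(14.8) + 0.0021(5000) + 3.6(31) = 19 − 35.076 + 10.5 + 111.6 = 106.024.
∂Q_x/∂I = +0.0021, so E_I = 0.0021·(5000/106.024) ≈ 0.10.
E_I ∈ (0,1): normal good (necessity).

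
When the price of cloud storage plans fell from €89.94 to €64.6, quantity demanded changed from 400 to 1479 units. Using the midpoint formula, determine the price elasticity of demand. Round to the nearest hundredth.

%ΔQ = (1479 − 400)/[(400 + 1479)/2] = 1079/939.5 ≈ 1.1485.
%ΔP = (64.6 − 89.94)/[(89.94 + 64.6)/2] = -25.34/77.27 ≈ -0.3279.
Arc elasticity E = %ΔQ/%ΔP ≈ 1.1485/-0.3279 ≈ -3.50.
|E| > 1: demand is elastic over this range.

-3.50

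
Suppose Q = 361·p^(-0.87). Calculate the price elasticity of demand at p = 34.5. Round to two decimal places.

-0.87

For a Cobb–Douglas (constant-elasticity) form Q = A·p^α·…, the elasticity with respect to p equals the exponent α at every point.
Here the exponent on p is -0.87, so the price elasticity of demand is -0.87.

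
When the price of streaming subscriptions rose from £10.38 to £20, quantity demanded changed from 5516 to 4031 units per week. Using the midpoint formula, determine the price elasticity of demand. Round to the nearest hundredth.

-0.49

%Δq = (4031 − 5516)/[(5516 + 4031)/2] = -1485/4773.5 ≈ -0.3111.
%ΔP = (20 − 10.38)/[(10.38 + 20)/2] = 9.62/15.19 ≈ 0.6333.
Arc elasticity E = %Δq/%ΔP ≈ -0.3111/0.6333 ≈ -0.49.
|E| < 1: demand is inelastic over this range.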